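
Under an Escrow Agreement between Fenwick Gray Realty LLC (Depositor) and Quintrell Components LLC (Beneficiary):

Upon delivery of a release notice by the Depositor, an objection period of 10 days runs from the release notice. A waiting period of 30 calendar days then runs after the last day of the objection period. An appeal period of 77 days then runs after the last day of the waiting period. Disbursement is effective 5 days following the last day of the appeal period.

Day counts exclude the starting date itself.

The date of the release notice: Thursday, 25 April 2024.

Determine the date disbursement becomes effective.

25 August 2024

The last day of the objection period: 10 calendar days after 25 April 2024 is 5 May 2024.
The last day of the waiting period: 30 calendar days after 5 May 2024 is 4 June 2024.
Adding 77 calendar days to 4 June 2024 gives 20 August 2024, which is the last day of the appeal period.
Adding 5 calendar days to 20 August 2024 gives 25 August 2024, which is the date disbursement becomes effective.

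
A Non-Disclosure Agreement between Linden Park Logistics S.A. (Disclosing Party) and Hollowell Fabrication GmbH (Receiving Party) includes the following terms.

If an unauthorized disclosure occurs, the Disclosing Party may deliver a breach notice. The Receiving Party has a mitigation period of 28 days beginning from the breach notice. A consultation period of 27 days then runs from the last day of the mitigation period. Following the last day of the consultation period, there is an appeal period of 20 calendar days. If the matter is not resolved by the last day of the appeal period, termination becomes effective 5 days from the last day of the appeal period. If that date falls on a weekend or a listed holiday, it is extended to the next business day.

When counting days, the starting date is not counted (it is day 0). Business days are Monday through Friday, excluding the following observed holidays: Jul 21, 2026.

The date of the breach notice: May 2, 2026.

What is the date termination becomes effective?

Adding 28 calendar days to May 2, 2026 gives May 30, 2026, which is the last day of the mitigation period.
The last day of the consultation period: May 30, 2026 + 27 days = Jun 26, 2026.
The last day of the appeal period: Jun 26, 2026 + 20 days = Jul 16, 2026.
Adding 5 calendar days to Jul 16, 2026 gives Jul 21, 2026, which is the date termination becomes effective. That falls on Tuesday, a listed holiday, so it rolls to the next business day, Wednesday, Jul 22, 2026.

Jul 22, 2026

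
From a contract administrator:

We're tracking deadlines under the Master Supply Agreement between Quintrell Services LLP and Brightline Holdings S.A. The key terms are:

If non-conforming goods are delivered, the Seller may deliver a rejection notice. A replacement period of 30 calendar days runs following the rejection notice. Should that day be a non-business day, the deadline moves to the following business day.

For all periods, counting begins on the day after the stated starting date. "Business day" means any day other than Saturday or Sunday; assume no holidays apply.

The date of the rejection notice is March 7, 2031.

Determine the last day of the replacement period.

The last day of the replacement period: 30 calendar days after March 7, 2031 is April 6, 2031. That falls on a Sunday, so it rolls to the next business day, Monday, April 7, 2031.

April 7, 2031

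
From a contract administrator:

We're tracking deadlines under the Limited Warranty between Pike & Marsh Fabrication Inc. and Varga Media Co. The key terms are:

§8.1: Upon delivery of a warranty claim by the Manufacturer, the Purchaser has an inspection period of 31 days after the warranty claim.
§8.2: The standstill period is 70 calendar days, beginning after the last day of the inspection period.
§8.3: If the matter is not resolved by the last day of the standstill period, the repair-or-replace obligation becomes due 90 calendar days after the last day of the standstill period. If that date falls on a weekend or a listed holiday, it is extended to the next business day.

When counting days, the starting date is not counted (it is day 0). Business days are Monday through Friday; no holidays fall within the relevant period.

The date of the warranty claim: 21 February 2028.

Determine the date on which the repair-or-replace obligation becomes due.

30 August 2028

The last day of the inspection period: 31 calendar days after 21 February 2028 is 23 March 2028.
The last day of the standstill period: 23 March 2028 + 70 days = 1 June 2028.
The date on which the repair-or-replace obligation becomes due: 90 calendar days after 1 June 2028 is 30 August 2028. 30 August 2028 is a Wednesday, so no roll-forward applies.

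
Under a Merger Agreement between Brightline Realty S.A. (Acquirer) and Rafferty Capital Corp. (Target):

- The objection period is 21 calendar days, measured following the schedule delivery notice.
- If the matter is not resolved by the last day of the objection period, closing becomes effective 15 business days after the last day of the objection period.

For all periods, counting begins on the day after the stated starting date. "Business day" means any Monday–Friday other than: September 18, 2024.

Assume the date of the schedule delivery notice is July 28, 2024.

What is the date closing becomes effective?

September 6, 2024

The last day of the objection period: July 28, 2024 + 21 days = August 18, 2024.
The date closing becomes effective: counting 15 business days from Sunday, August 18, 2024 (Aug 19, Aug 20, Aug 21, Aug 22, …, Sep 4, Sep 5, Sep 6, skipping weekends) reaches Friday, September 6, 2024.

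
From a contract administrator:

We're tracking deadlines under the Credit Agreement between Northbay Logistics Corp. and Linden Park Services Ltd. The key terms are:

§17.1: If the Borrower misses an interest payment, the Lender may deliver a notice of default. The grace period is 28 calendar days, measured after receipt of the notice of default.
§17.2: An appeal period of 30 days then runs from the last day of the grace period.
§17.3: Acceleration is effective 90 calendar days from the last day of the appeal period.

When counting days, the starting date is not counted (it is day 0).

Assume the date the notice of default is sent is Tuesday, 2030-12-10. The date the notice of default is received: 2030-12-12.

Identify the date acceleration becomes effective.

2031-05-09

The last day of the grace period: 28 calendar days after 2030-12-12 is 2031-01-09.
The last day of the appeal period: 30 calendar days after 2031-01-09 is 2031-02-08.
Adding 90 calendar days to 2031-02-08 gives 2031-05-09, which is the date acceleration becomes effective.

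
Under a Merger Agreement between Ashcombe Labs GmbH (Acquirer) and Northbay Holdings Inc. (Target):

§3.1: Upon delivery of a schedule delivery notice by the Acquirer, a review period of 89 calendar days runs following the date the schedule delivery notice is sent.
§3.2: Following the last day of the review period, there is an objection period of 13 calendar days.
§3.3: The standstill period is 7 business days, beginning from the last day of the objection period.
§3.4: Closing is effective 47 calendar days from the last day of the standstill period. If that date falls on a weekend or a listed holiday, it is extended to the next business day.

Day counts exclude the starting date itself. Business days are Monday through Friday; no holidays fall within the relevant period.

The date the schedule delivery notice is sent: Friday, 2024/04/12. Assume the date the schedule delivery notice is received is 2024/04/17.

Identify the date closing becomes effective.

Adding 89 calendar days to 2024/04/12 gives 2024/07/10, which is the last day of the review period.
Adding 13 calendar days to 2024/07/10 gives 2024/07/23, which is the last day of the objection period.
From Tuesday, 2024/07/23, 7 business days (Jul 24, Jul 25, Jul 26, Jul 29, Jul 30, Jul 31, Aug 1, skipping weekends) brings us to Thursday, 2024/08/01, which is the last day of the standstill period.
The date closing becomes effective: 47 calendar days after 2024/08/01 is 2024/09/17. 2024/09/17 is a Tuesday, so no roll-forward applies.

2024/09/17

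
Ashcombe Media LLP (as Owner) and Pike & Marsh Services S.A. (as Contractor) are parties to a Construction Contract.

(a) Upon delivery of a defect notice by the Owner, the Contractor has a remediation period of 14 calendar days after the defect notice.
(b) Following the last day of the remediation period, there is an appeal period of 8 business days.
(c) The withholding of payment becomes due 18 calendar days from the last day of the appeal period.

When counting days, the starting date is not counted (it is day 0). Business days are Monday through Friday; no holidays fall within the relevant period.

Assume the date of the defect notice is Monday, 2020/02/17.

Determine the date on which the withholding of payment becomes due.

2020/03/30

Adding 14 calendar days to 2020/02/17 gives 2020/03/02, which is the last day of the remediation period.
The last day of the appeal period: 8 business days after Monday, 2020/03/02, skipping weekends — Mar 3, Mar 4, Mar 5, Mar 6, Mar 9, Mar 10, Mar 11, Mar 12 — lands on Thursday, 2020/03/12.
Adding 18 calendar days to 2020/03/12 gives 2020/03/30, which is the date on which the withholding of payment becomes due.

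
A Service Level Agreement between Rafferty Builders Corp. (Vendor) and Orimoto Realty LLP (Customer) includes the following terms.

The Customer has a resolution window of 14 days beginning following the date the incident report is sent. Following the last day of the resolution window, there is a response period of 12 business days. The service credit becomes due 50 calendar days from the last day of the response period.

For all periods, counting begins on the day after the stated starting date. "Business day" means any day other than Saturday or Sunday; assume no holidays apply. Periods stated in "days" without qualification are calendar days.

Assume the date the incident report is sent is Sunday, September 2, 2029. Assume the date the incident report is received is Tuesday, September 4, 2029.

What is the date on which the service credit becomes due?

November 21, 2029

The last day of the resolution window: September 2, 2029 + 14 days = September 16, 2029.
From Sunday, September 16, 2029, 12 business days (Sep 17, Sep 18, Sep 19, Sep 20, …, Sep 28, Oct 1, Oct 2, skipping weekends) brings us to Tuesday, October 2, 2029, which is the last day of the response period.
The date on which the service credit becomes due: October 2, 2029 + 50 days = November 21, 2029.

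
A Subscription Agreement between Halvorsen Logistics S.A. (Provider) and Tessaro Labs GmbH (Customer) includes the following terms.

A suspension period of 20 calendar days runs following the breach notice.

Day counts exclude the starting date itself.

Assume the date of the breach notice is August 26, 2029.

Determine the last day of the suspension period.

September 15, 2029

Adding 20 calendar days to August 26, 2029 gives September 15, 2029, which is the last day of the suspension period.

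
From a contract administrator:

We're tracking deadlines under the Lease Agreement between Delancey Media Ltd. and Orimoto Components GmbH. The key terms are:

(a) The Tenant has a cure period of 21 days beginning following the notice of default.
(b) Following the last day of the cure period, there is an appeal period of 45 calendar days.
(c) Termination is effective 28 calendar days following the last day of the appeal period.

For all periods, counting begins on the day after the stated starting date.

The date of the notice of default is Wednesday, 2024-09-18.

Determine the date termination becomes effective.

Adding 21 calendar days to 2024-09-18 gives 2024-10-09, which is the last day of the cure period.
Adding 45 calendar days to 2024-10-09 gives 2024-11-23, which is the last day of the appeal period.
Adding 28 calendar days to 2024-11-23 gives 2024-12-21, which is the date termination becomes effective.

2024-12-21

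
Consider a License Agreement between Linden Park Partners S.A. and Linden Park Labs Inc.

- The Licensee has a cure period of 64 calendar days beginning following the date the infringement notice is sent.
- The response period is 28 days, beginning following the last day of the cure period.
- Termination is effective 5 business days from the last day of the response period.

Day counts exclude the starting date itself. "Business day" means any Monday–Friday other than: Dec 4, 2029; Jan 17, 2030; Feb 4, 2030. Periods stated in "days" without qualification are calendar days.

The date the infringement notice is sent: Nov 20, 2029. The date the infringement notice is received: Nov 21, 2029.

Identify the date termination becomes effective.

Feb 27, 2030

Adding 64 calendar days to Nov 20, 2029 gives Jan 23, 2030, which is the last day of the cure period.
The last day of the response period: Jan 23, 2030 + 28 days = Feb 20, 2030.
The date termination becomes effective: counting 5 business days from Wednesday, Feb 20, 2030 (Feb 21, Feb 22, Feb 25, Feb 26, Feb 27, skipping weekends) reaches Wednesday, Feb 27, 2030.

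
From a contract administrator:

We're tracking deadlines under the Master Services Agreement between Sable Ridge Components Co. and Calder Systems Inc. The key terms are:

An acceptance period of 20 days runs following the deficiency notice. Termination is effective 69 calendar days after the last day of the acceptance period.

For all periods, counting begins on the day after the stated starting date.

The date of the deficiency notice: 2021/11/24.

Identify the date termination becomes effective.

2022/02/21

Adding 20 calendar days to 2021/11/24 gives 2021/12/14, which is the last day of the acceptance period.
The date termination becomes effective: 2021/12/14 + 69 days = 2022/02/21.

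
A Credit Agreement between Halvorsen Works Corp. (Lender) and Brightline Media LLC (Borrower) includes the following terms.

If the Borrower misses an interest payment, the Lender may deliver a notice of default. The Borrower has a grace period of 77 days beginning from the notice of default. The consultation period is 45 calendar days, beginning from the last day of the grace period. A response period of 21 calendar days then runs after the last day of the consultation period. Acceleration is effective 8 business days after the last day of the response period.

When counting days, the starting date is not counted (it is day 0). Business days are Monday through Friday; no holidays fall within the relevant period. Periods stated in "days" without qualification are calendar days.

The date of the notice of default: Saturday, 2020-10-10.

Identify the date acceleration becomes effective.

2021-03-12

The last day of the grace period: 77 calendar days after 2020-10-10 is 2020-12-26.
The last day of the consultation period: 45 calendar days after 2020-12-26 is 2021-02-09.
Adding 21 calendar days to 2021-02-09 gives 2021-03-02, which is the last day of the response period.
The date acceleration becomes effective: counting 8 business days from Tuesday, 2021-03-02 (Mar 3, Mar 4, Mar 5, Mar 8, Mar 9, Mar 10, Mar 11, Mar 12, skipping weekends) reaches Friday, 2021-03-12.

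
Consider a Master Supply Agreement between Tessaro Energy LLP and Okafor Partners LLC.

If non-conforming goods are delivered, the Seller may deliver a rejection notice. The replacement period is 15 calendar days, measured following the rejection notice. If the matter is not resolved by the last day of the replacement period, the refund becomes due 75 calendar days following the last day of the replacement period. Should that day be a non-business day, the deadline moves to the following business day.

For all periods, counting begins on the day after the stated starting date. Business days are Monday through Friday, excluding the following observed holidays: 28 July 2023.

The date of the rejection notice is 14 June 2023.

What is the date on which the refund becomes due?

The last day of the replacement period: 15 calendar days after 14 June 2023 is 29 June 2023.
The date on which the refund becomes due: 75 calendar days after 29 June 2023 is 12 September 2023. 12 September 2023 is a Tuesday and is not a listed holiday, so no roll-forward applies.

12 September 2023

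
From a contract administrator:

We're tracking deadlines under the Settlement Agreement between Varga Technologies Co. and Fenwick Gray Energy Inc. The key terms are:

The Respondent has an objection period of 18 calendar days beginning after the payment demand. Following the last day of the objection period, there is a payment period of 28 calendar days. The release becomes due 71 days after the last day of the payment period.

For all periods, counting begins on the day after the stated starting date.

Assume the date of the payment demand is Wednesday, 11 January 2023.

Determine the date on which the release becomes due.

Adding 18 calendar days to 11 January 2023 gives 29 January 2023, which is the last day of the objection period.
The last day of the payment period: 29 January 2023 + 28 days = 26 February 2023.
The date on which the release becomes due: 26 February 2023 + 71 days = 8 May 2023.

8 May 2023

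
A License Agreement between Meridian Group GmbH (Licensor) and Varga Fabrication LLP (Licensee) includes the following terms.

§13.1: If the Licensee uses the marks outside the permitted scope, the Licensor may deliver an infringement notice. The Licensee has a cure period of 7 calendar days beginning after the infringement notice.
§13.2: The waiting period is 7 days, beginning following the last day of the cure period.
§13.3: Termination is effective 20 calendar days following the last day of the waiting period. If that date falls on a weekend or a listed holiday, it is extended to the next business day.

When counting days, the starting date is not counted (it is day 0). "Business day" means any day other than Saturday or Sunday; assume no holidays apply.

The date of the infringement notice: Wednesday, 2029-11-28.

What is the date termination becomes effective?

2030-01-01

The last day of the cure period: 2029-11-28 + 7 days = 2029-12-05.
The last day of the waiting period: 7 calendar days after 2029-12-05 is 2029-12-12.
Adding 20 calendar days to 2029-12-12 gives 2030-01-01, which is the date termination becomes effective. 2030-01-01 is a Tuesday, so no roll-forward applies.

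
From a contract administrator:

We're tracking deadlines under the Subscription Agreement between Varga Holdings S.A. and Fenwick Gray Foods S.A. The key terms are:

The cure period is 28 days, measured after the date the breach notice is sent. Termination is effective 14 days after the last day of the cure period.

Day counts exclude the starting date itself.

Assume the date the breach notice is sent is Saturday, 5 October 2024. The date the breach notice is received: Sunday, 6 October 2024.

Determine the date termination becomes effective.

16 November 2024

The last day of the cure period: 5 October 2024 + 28 days = 2 November 2024.
The date termination becomes effective: 2 November 2024 + 14 days = 16 November 2024.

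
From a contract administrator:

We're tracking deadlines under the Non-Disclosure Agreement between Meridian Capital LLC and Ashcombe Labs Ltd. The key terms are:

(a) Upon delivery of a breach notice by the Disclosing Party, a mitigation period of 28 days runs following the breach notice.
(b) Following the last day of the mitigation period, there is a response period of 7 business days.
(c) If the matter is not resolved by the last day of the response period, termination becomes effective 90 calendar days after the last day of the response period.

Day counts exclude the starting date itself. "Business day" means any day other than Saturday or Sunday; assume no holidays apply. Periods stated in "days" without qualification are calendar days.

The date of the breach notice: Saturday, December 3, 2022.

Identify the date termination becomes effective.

Adding 28 calendar days to December 3, 2022 gives December 31, 2022, which is the last day of the mitigation period.
From Saturday, December 31, 2022, 7 business days (Jan 2, Jan 3, Jan 4, Jan 5, Jan 6, Jan 9, Jan 10, skipping weekends) brings us to Tuesday, January 10, 2023, which is the last day of the response period.
The date termination becomes effective: 90 calendar days after January 10, 2023 is April 10, 2023.

April 10, 2023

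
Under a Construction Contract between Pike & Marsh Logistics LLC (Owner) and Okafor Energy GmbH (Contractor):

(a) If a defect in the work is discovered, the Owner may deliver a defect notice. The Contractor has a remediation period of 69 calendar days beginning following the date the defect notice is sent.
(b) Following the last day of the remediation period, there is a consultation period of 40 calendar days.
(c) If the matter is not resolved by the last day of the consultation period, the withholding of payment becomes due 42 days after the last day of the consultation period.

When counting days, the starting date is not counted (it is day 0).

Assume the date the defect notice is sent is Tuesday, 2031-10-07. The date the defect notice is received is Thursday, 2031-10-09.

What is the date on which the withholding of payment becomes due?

The last day of the remediation period: 69 calendar days after 2031-10-07 is 2031-12-15.
The last day of the consultation period: 2031-12-15 + 40 days = 2032-01-24.
The date on which the withholding of payment becomes due: 2032-01-24 + 42 days = 2032-03-06.

2032-03-06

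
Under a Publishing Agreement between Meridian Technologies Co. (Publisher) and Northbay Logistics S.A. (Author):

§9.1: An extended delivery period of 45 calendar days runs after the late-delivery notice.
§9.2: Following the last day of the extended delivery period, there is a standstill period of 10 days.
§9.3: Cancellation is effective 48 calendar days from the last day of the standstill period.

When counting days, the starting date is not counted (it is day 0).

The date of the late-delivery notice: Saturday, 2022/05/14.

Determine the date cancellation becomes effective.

2022/08/25

The last day of the extended delivery period: 2022/05/14 + 45 days = 2022/06/28.
The last day of the standstill period: 2022/06/28 + 10 days = 2022/07/08.
The date cancellation becomes effective: 48 calendar days after 2022/07/08 is 2022/08/25.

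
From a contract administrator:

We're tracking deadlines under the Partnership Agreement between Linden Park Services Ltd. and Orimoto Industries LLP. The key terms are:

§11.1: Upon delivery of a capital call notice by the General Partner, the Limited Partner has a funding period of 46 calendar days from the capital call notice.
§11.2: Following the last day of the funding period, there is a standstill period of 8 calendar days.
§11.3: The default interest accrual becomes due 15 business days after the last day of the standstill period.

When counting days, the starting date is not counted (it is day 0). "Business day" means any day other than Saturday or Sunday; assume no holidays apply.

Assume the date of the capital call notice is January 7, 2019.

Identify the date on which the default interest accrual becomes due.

March 22, 2019

Adding 46 calendar days to January 7, 2019 gives February 22, 2019, which is the last day of the funding period.
Adding 8 calendar days to February 22, 2019 gives March 2, 2019, which is the last day of the standstill period.
The date on which the default interest accrual becomes due: counting 15 business days from Saturday, March 2, 2019 (Mar 4, Mar 5, Mar 6, Mar 7, …, Mar 20, Mar 21, Mar 22, skipping weekends) reaches Friday, March 22, 2019.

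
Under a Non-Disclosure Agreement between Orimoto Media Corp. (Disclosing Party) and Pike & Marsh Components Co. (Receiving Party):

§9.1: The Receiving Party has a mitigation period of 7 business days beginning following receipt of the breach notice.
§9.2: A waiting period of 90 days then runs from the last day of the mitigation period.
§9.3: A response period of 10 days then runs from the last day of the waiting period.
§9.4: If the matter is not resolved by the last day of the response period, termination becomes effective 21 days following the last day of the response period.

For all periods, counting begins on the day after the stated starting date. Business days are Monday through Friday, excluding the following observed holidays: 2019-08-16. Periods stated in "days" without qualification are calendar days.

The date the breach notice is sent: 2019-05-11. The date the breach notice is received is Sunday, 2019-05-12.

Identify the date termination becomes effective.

2019-09-19

The last day of the mitigation period: 7 business days after Sunday, 2019-05-12, skipping weekends — May 13, May 14, May 15, May 16, May 17, May 20, May 21 — lands on Tuesday, 2019-05-21.
Adding 90 calendar days to 2019-05-21 gives 2019-08-19, which is the last day of the waiting period.
The last day of the response period: 10 calendar days after 2019-08-19 is 2019-08-29.
The date termination becomes effective: 2019-08-29 + 21 days = 2019-09-19.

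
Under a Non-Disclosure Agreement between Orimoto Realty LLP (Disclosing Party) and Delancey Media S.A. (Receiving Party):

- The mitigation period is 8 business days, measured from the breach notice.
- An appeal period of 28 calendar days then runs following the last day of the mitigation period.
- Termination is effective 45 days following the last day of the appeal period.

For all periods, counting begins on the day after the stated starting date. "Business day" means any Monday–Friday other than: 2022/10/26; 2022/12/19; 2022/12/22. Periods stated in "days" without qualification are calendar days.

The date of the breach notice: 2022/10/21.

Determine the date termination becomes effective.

2023/01/15

The last day of the mitigation period: 8 business days after Friday, 2022/10/21, skipping weekends and the listed holiday on Oct 26 — Oct 24, Oct 25, Oct 27, Oct 28, Oct 31, Nov 1, Nov 2, Nov 3 — lands on Thursday, 2022/11/03.
The last day of the appeal period: 28 calendar days after 2022/11/03 is 2022/12/01.
The date termination becomes effective: 2022/12/01 + 45 days = 2023/01/15.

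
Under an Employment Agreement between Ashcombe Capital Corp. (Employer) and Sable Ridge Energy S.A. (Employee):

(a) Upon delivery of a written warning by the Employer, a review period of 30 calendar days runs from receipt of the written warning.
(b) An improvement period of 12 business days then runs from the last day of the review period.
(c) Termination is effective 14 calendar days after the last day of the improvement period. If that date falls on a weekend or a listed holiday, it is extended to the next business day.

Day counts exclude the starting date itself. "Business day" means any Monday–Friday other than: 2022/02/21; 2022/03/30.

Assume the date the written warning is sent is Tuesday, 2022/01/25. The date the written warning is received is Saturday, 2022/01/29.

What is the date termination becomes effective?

2022/03/31

Adding 30 calendar days to 2022/01/29 gives 2022/02/28, which is the last day of the review period.
From Monday, 2022/02/28, 12 business days (Mar 1, Mar 2, Mar 3, Mar 4, …, Mar 14, Mar 15, Mar 16, skipping weekends) brings us to Wednesday, 2022/03/16, which is the last day of the improvement period.
The date termination becomes effective: 14 calendar days after 2022/03/16 is 2022/03/30. That falls on Wednesday, a listed holiday, so it rolls to the next business day, Thursday, 2022/03/31.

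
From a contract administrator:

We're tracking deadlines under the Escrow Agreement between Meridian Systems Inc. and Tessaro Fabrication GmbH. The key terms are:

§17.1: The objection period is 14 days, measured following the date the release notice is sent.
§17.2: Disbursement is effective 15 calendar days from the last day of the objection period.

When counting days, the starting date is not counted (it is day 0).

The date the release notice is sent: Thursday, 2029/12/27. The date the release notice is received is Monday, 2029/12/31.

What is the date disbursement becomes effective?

The last day of the objection period: 14 calendar days after 2029/12/27 is 2030/01/10.
Adding 15 calendar days to 2030/01/10 gives 2030/01/25, which is the date disbursement becomes effective.

2030/01/25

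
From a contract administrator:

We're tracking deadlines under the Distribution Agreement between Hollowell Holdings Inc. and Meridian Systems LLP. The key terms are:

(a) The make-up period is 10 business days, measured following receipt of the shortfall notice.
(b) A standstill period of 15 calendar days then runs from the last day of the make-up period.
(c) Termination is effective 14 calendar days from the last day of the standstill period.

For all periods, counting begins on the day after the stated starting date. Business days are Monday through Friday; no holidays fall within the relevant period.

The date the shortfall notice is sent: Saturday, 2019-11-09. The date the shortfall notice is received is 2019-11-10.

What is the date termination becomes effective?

2019-12-21

The last day of the make-up period: 10 business days after Sunday, 2019-11-10, skipping weekends — Nov 11, Nov 12, Nov 13, Nov 14, Nov 15, Nov 18, Nov 19, Nov 20, Nov 21, Nov 22 — lands on Friday, 2019-11-22.
Adding 15 calendar days to 2019-11-22 gives 2019-12-07, which is the last day of the standstill period.
Adding 14 calendar days to 2019-12-07 gives 2019-12-21, which is the date termination becomes effective.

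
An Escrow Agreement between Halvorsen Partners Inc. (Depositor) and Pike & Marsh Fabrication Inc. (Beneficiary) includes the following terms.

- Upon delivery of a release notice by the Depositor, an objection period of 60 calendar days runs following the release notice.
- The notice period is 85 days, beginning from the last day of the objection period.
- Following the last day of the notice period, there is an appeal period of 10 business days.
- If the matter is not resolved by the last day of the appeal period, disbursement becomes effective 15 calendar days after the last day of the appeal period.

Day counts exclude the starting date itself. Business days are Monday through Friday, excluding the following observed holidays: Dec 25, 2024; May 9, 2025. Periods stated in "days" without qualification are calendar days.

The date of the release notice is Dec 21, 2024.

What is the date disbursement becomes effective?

Jun 13, 2025

Adding 60 calendar days to Dec 21, 2024 gives Feb 19, 2025, which is the last day of the objection period.
The last day of the notice period: Feb 19, 2025 + 85 days = May 15, 2025.
The last day of the appeal period: 10 business days after Thursday, May 15, 2025, skipping weekends — May 16, May 19, May 20, May 21, May 22, May 23, May 26, May 27, May 28, May 29 — lands on Thursday, May 29, 2025.
Adding 15 calendar days to May 29, 2025 gives Jun 13, 2025, which is the date disbursement becomes effective.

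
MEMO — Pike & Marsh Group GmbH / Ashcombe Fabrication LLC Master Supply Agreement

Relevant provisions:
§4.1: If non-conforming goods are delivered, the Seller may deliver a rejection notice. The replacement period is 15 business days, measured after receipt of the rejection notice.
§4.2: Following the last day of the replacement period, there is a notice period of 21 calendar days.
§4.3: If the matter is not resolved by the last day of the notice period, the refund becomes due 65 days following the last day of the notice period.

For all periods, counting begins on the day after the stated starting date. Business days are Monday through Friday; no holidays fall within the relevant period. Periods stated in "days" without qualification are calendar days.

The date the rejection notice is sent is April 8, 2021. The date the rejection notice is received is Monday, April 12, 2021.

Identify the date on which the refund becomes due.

July 28, 2021

From Monday, April 12, 2021, 15 business days (Apr 13, Apr 14, Apr 15, Apr 16, …, Apr 29, Apr 30, May 3, skipping weekends) brings us to Monday, May 3, 2021, which is the last day of the replacement period.
Adding 21 calendar days to May 3, 2021 gives May 24, 2021, which is the last day of the notice period.
Adding 65 calendar days to May 24, 2021 gives July 28, 2021, which is the date on which the refund becomes due.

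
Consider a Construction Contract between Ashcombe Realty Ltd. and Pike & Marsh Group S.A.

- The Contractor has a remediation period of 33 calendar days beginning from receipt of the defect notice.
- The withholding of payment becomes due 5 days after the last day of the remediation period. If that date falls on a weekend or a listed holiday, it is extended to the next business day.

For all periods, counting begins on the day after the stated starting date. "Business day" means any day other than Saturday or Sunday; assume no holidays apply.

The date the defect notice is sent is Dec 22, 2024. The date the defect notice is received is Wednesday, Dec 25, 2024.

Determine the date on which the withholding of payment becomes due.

Adding 33 calendar days to Dec 25, 2024 gives Jan 27, 2025, which is the last day of the remediation period.
The date on which the withholding of payment becomes due: Jan 27, 2025 + 5 days = Feb 1, 2025. That falls on a Saturday, so it rolls to the next business day, Monday, Feb 3, 2025.

Feb 3, 2025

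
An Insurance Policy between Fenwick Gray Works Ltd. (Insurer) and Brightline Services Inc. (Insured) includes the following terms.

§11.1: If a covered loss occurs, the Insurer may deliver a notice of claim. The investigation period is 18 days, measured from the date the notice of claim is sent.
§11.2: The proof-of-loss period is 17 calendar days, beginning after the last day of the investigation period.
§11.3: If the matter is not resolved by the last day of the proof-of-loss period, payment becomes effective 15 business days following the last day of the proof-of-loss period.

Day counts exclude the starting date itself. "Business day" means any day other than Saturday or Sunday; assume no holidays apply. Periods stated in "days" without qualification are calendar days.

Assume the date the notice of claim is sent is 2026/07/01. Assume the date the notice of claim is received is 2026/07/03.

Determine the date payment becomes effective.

Adding 18 calendar days to 2026/07/01 gives 2026/07/19, which is the last day of the investigation period.
Adding 17 calendar days to 2026/07/19 gives 2026/08/05, which is the last day of the proof-of-loss period.
The date payment becomes effective: counting 15 business days from Wednesday, 2026/08/05 (Aug 6, Aug 7, Aug 10, Aug 11, …, Aug 24, Aug 25, Aug 26, skipping weekends) reaches Wednesday, 2026/08/26.

2026/08/26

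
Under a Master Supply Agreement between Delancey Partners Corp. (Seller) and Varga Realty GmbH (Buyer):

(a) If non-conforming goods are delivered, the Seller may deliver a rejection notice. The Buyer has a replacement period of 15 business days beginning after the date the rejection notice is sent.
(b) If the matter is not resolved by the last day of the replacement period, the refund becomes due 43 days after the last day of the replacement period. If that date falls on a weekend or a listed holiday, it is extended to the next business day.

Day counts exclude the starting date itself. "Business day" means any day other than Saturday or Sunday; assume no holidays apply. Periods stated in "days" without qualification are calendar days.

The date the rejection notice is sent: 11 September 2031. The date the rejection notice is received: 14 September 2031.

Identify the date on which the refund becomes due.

From Thursday, 11 September 2031, 15 business days (Sep 12, Sep 15, Sep 16, Sep 17, …, Sep 30, Oct 1, Oct 2, skipping weekends) brings us to Thursday, 2 October 2031, which is the last day of the replacement period.
Adding 43 calendar days to 2 October 2031 gives 14 November 2031, which is the date on which the refund becomes due. 14 November 2031 is a Friday, so no roll-forward applies.

14 November 2031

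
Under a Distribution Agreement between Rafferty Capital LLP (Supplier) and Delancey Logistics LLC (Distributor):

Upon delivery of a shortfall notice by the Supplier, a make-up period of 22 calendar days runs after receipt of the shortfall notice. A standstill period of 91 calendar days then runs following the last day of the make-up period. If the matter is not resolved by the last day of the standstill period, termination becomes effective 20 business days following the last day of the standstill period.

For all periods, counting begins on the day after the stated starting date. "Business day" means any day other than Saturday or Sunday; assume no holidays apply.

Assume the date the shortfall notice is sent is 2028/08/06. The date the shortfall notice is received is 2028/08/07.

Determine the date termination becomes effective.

2028/12/26

The last day of the make-up period: 22 calendar days after 2028/08/07 is 2028/08/29.
The last day of the standstill period: 91 calendar days after 2028/08/29 is 2028/11/28.
From Tuesday, 2028/11/28, 20 business days (Nov 29, Nov 30, Dec 1, Dec 4, …, Dec 22, Dec 25, Dec 26, skipping weekends) brings us to Tuesday, 2028/12/26, which is the date termination becomes effective.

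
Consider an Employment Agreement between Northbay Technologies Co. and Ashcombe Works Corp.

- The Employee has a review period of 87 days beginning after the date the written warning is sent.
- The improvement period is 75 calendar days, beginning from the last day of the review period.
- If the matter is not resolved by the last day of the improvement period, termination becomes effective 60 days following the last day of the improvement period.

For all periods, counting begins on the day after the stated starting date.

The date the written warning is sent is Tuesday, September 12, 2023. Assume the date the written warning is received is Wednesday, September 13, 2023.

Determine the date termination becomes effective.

April 21, 2024

Adding 87 calendar days to September 12, 2023 gives December 8, 2023, which is the last day of the review period.
The last day of the improvement period: December 8, 2023 + 75 days = February 21, 2024.
The date termination becomes effective: February 21, 2024 + 60 days = April 21, 2024.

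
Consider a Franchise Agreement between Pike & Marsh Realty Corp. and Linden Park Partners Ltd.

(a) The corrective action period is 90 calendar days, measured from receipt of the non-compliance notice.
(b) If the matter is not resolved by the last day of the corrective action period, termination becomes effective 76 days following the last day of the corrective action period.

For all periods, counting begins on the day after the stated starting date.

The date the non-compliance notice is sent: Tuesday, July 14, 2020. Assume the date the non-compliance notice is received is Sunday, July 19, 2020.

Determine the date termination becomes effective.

Adding 90 calendar days to July 19, 2020 gives October 17, 2020, which is the last day of the corrective action period.
The date termination becomes effective: October 17, 2020 + 76 days = January 1, 2021.

January 1, 2021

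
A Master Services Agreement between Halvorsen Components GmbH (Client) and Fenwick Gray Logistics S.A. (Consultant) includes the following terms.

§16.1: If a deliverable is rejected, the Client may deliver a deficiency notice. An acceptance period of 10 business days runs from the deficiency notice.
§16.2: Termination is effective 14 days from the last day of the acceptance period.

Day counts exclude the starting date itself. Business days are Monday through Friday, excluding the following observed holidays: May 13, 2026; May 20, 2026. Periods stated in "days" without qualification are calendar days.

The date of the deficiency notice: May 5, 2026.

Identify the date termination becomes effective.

Jun 4, 2026

From Tuesday, May 5, 2026, 10 business days (May 6, May 7, May 8, May 11, May 12, May 14, May 15, May 18, May 19, May 21, skipping weekends and the listed holidays on May 13, May 20) brings us to Thursday, May 21, 2026, which is the last day of the acceptance period.
The date termination becomes effective: May 21, 2026 + 14 days = Jun 4, 2026.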